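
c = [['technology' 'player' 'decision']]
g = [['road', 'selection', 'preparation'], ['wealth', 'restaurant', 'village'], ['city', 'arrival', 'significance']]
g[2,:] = ['city', 'arrival', 'significance']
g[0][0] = 'road'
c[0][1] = 'player'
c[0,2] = 'decision'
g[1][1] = 'restaurant'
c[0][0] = 'technology'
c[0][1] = 'player'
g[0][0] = 'road'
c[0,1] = 'player'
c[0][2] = 'decision'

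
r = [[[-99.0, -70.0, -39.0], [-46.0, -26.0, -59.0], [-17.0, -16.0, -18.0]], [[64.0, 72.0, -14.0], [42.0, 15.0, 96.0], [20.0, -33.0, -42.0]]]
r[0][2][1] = -16.0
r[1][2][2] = -42.0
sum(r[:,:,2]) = -76.0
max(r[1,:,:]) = 96.0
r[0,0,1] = -70.0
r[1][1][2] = 96.0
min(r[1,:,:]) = -42.0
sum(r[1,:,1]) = 54.0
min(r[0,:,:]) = -99.0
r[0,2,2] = -18.0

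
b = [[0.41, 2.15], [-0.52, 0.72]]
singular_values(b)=[2.28, 0.62]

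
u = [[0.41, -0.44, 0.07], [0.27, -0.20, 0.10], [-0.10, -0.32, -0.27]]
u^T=[[0.41, 0.27, -0.1], [-0.44, -0.20, -0.32], [0.07, 0.1, -0.27]]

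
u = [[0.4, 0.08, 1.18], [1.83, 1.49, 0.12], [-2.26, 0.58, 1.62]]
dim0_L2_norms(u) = [2.94, 1.6, 2.01]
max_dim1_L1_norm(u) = 4.46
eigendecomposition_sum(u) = [[(0.18+0.87j),(-0.14-0.11j),(0.45-0.37j)], [(0.84-0.5j),(-0.07+0.19j),-0.55-0.34j], [-1.15+0.56j,0.11-0.24j,0.67+0.50j]] + [[0.18-0.87j, (-0.14+0.11j), (0.45+0.37j)], [(0.84+0.5j), (-0.07-0.19j), -0.55+0.34j], [(-1.15-0.56j), (0.11+0.24j), (0.67-0.5j)]] + [[0.03+0.00j, (0.37-0j), (0.27-0j)], [(0.15+0j), (1.62-0j), 1.21-0.00j], [(0.03+0j), 0.37-0.00j, 0.27-0.00j]]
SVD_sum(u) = [[-0.11, -0.01, 0.05], [1.59, 0.19, -0.73], [-2.4, -0.28, 1.11]] + [[0.22, 0.66, 0.65], [0.36, 1.07, 1.05], [0.23, 0.68, 0.67]] + [[0.29,-0.57,0.48], [-0.12,0.24,-0.20], [-0.09,0.18,-0.15]]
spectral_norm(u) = 3.19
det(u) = 5.90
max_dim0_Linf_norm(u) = 2.26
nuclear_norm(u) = 6.15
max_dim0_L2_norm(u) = 2.94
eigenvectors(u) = [[(-0.12+0.47j), (-0.12-0.47j), 0.22+0.00j], [(0.53-0.04j), 0.53+0.04j, (0.95+0j)], [(-0.7+0j), (-0.7-0j), (0.21+0j)]]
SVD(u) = [[0.04, 0.46, -0.89], [-0.55, 0.75, 0.37], [0.83, 0.47, 0.28]] @ diag([3.1869582754433816, 2.0604030109403895, 0.8992421159458277]) @ [[-0.9,  -0.11,  0.42], [0.23,  0.69,  0.68], [-0.36,  0.71,  -0.6]]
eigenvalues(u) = [(0.79+1.56j), (0.79-1.56j), (1.93+0j)]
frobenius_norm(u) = 3.90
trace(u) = 3.51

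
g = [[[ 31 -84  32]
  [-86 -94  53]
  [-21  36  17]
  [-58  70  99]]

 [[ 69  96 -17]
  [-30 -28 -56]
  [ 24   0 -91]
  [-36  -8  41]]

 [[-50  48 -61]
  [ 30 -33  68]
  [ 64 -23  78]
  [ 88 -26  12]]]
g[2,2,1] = -23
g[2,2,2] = 78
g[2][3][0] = 88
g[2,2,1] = -23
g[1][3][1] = -8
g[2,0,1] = 48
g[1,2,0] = 24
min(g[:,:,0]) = -86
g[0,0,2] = 32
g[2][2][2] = 78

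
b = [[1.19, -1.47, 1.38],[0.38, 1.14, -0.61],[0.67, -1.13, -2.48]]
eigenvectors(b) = [[(0.26+0j),(-0.92+0j),(-0.92-0j)],  [(-0.17+0j),-0.05+0.35j,-0.05-0.35j],  [(-0.95+0j),-0.16-0.08j,-0.16+0.08j]]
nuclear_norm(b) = 6.26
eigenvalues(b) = [(-2.87+0j), (1.36+0.68j), (1.36-0.68j)]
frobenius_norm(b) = 3.90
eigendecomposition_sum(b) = [[-0.13+0.00j, (0.16-0j), 0.73-0.00j], [(0.09-0j), (-0.1+0j), -0.47+0.00j], [(0.49-0j), (-0.56+0j), (-2.63+0j)]] + [[0.66+0.29j, -0.81+1.71j, 0.33-0.22j], [(0.15-0.24j), (0.62+0.4j), -0.07-0.14j], [0.09+0.11j, -0.28+0.23j, (0.08-0.01j)]] + [[0.66-0.29j, (-0.81-1.71j), (0.33+0.22j)],[(0.15+0.24j), (0.62-0.4j), -0.07+0.14j],[0.09-0.11j, (-0.28-0.23j), (0.08+0.01j)]]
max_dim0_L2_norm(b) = 2.9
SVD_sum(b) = [[-0.07, 0.06, 1.23],[0.03, -0.03, -0.57],[0.14, -0.13, -2.56]] + [[0.92,-1.72,0.14], [-0.41,0.76,-0.06], [0.53,-0.99,0.08]] + [[0.34, 0.18, 0.01], [0.76, 0.41, 0.02], [-0.01, -0.00, -0.00]]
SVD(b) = [[-0.42, -0.81, -0.41], [0.2, 0.36, -0.91], [0.88, -0.47, 0.01]] @ diag([2.9060377523687864, 2.416898532200758, 0.9419374007083449]) @ [[0.06, -0.05, -1.0], [-0.47, 0.88, -0.07], [-0.88, -0.47, -0.02]]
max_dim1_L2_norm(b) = 2.81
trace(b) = -0.15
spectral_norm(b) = 2.91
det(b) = -6.62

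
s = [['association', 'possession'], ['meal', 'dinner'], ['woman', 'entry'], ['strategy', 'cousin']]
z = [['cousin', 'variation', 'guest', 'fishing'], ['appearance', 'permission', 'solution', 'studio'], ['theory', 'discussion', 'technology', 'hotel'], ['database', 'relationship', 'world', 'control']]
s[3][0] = 'strategy'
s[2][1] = 'entry'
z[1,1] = 'permission'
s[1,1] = 'dinner'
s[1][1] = 'dinner'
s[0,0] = 'association'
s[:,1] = ['possession', 'dinner', 'entry', 'cousin']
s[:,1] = ['possession', 'dinner', 'entry', 'cousin']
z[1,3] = 'studio'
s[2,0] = 'woman'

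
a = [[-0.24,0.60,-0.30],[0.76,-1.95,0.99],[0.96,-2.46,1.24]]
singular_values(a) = [3.79, 0.01, 0.0]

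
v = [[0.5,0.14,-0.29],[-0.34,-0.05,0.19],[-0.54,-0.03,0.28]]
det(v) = -0.00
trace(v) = 0.73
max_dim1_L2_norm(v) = 0.61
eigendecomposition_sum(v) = [[0.49,0.1,-0.27], [-0.35,-0.07,0.19], [-0.56,-0.11,0.31]] + [[0.01, 0.02, -0.0], [0.01, 0.02, -0.0], [0.02, 0.04, -0.01]] + [[0.00,0.02,-0.01], [-0.00,-0.0,0.0], [0.0,0.04,-0.02]]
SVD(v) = [[-0.63, -0.73, -0.26], [0.42, -0.04, -0.91], [0.65, -0.68, 0.33]] @ diag([0.9337942538857287, 0.08253297308156242, 0.004074280833896091]) @ [[-0.87, -0.14, 0.48], [0.23, -0.96, 0.14], [-0.44, -0.24, -0.87]]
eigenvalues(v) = [0.73, 0.02, -0.02]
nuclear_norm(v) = 1.02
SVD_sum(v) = [[0.51, 0.08, -0.28], [-0.34, -0.05, 0.19], [-0.53, -0.08, 0.29]] + [[-0.01, 0.06, -0.01], [-0.0, 0.00, -0.00], [-0.01, 0.05, -0.01]] + [[0.0, 0.0, 0.00], [0.00, 0.00, 0.00], [-0.0, -0.0, -0.00]]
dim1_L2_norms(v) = [0.59, 0.39, 0.61]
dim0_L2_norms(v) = [0.81, 0.15, 0.45]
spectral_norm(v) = 0.93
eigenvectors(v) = [[-0.6,0.37,0.49], [0.42,0.42,-0.02], [0.68,0.82,0.87]]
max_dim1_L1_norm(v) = 0.93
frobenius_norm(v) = 0.94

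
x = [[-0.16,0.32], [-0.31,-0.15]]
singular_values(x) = [0.36, 0.34]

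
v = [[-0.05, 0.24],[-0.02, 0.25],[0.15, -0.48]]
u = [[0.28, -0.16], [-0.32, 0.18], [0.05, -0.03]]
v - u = [[-0.33, 0.40], [0.30, 0.07], [0.10, -0.45]]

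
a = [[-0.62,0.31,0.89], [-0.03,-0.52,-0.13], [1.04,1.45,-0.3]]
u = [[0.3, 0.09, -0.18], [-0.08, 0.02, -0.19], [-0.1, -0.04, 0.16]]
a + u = [[-0.32,0.40,0.71], [-0.11,-0.5,-0.32], [0.94,1.41,-0.14]]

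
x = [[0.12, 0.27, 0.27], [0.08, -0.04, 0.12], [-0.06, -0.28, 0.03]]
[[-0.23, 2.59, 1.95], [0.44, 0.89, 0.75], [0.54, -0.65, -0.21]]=x@ [[3.86,3.41,1.61], [-2.75,2.22,1.00], [0.17,5.86,5.51]]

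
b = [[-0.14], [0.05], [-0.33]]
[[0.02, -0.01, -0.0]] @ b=[[-0.00]]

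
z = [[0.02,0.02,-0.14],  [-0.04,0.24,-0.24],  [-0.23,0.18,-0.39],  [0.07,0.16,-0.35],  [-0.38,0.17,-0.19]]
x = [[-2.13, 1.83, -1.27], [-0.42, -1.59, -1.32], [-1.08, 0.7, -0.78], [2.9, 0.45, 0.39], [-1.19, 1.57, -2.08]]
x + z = [[-2.11, 1.85, -1.41], [-0.46, -1.35, -1.56], [-1.31, 0.88, -1.17], [2.97, 0.61, 0.04], [-1.57, 1.74, -2.27]]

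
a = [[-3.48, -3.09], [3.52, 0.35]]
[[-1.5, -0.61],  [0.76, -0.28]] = a @ [[0.19, -0.11], [0.27, 0.32]]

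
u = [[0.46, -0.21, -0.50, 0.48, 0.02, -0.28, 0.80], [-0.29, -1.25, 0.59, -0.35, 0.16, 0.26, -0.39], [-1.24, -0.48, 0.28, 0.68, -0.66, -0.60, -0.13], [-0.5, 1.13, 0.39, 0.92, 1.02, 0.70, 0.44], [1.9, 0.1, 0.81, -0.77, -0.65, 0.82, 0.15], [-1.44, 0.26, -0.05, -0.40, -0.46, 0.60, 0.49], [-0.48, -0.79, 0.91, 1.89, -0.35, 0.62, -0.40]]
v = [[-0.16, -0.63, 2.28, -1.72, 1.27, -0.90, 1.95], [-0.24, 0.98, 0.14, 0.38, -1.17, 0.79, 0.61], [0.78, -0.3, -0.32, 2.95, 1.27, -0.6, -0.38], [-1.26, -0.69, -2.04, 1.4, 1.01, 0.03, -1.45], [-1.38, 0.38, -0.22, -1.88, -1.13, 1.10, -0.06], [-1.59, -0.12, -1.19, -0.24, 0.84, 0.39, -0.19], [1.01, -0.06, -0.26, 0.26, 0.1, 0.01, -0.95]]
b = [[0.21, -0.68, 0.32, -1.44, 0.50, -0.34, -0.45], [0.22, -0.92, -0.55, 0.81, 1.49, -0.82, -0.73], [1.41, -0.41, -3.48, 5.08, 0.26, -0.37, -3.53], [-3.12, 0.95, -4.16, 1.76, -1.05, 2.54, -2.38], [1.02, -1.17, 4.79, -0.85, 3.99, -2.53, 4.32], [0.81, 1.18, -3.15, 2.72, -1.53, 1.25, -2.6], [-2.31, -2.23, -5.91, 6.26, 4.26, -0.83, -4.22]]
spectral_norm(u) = 3.18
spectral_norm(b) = 15.15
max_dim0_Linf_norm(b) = 6.26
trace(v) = 0.21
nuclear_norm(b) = 31.02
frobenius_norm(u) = 5.12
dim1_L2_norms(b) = [1.8, 2.3, 7.26, 6.65, 8.19, 5.48, 11.0]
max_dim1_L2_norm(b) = 11.0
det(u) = 14.48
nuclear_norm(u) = 12.09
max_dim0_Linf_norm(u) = 1.9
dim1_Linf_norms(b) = [1.44, 1.49, 5.08, 4.16, 4.79, 3.15, 6.26]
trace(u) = -0.04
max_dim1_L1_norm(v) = 8.91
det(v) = -0.02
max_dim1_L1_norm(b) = 26.02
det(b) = 0.21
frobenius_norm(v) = 7.51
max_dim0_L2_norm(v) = 4.17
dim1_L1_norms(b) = [3.94, 5.54, 14.54, 15.96, 18.67, 13.24, 26.02]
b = u @ v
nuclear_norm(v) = 14.86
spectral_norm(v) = 5.27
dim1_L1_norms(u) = [2.75, 3.29, 4.07, 5.1, 5.2, 3.7, 5.44]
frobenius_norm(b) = 17.99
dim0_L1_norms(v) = [6.42, 3.16, 6.45, 8.83, 6.79, 3.82, 5.59]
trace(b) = -1.41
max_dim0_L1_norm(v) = 8.83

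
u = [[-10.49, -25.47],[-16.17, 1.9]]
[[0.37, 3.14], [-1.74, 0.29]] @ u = [[-54.66, -3.46], [13.56, 44.87]]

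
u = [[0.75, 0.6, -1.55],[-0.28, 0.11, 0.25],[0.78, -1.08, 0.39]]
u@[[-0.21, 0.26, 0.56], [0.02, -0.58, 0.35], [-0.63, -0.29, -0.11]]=[[0.83, 0.3, 0.80], [-0.1, -0.21, -0.15], [-0.43, 0.72, 0.02]]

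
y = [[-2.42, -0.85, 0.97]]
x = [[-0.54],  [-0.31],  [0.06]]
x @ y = [[1.31,0.46,-0.52], [0.75,0.26,-0.30], [-0.15,-0.05,0.06]]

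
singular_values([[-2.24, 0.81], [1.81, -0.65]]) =[3.06, 0.0]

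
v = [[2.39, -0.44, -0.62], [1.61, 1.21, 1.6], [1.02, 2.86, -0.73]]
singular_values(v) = [3.66, 2.4, 1.86]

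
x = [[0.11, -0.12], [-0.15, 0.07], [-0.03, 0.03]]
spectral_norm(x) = 0.23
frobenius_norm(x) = 0.24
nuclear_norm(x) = 0.28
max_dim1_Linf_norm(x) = 0.15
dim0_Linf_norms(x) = [0.15, 0.12]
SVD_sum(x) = [[0.13, -0.09], [-0.13, 0.10], [-0.03, 0.02]] + [[-0.02, -0.03], [-0.02, -0.03], [0.0, 0.01]]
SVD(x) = [[-0.69, -0.69], [0.7, -0.71], [0.18, 0.14]] @ diag([0.23154273044520915, 0.04569424447320695]) @ [[-0.81, 0.59], [0.59, 0.81]]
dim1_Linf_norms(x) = [0.12, 0.15, 0.03]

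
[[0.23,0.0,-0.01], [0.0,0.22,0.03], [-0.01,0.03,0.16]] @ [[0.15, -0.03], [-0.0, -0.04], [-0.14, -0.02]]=[[0.04, -0.01], [-0.00, -0.01], [-0.02, -0.00]]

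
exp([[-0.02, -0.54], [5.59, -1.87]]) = [[0.28, -0.14], [1.47, -0.20]]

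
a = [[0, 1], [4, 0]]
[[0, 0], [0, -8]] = a@[[0, -2], [0, 0]]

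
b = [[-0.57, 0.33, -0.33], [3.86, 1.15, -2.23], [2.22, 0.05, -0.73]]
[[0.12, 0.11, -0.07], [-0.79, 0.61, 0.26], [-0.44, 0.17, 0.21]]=b @ [[-0.22, -0.00, 0.07], [-0.08, 0.10, -0.18], [-0.07, -0.22, -0.09]]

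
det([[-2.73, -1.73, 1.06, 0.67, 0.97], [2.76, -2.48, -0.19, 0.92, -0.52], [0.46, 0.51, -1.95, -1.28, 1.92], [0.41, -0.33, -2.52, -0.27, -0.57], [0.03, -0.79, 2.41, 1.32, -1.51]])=0.556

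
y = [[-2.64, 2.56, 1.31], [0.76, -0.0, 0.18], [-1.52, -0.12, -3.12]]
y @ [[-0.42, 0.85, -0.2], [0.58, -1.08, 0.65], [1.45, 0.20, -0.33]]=[[4.49, -4.75, 1.76],[-0.06, 0.68, -0.21],[-3.96, -1.79, 1.26]]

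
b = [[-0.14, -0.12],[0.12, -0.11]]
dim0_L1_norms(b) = [0.26, 0.23]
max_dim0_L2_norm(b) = 0.18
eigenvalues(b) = [(-0.12+0.12j), (-0.12-0.12j)]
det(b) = 0.03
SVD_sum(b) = [[-0.16,  -0.07],[0.07,  0.03]] + [[0.02, -0.05],  [0.05, -0.14]]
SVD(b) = [[-0.93, 0.37], [0.37, 0.93]] @ diag([0.18827723451163458, 0.15827723451163456]) @ [[0.93, 0.37], [0.37, -0.93]]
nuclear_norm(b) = 0.35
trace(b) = -0.25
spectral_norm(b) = 0.19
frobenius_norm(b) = 0.25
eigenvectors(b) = [[-0.71+0.00j,-0.71-0.00j], [0.09+0.70j,0.09-0.70j]]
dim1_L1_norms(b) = [0.26, 0.23]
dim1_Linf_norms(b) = [0.14, 0.12]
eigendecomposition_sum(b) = [[(-0.07+0.05j), -0.06-0.06j], [0.06+0.06j, (-0.05+0.07j)]] + [[(-0.07-0.05j), -0.06+0.06j],[0.06-0.06j, -0.05-0.07j]]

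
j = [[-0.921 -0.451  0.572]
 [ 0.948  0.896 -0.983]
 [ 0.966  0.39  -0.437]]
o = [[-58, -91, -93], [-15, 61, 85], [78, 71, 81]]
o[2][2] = 81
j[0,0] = -0.921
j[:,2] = [0.572, -0.983, -0.437]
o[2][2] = 81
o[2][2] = 81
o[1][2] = 85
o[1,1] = 61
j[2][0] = 0.966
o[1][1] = 61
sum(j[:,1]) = 0.835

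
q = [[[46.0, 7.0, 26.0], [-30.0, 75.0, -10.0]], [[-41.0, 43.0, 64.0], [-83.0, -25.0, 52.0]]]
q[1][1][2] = 52.0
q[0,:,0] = [46.0, -30.0]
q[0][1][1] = 75.0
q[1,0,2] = 64.0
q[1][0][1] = 43.0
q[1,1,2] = 52.0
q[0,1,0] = -30.0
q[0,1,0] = -30.0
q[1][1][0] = -83.0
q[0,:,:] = [[46.0, 7.0, 26.0], [-30.0, 75.0, -10.0]]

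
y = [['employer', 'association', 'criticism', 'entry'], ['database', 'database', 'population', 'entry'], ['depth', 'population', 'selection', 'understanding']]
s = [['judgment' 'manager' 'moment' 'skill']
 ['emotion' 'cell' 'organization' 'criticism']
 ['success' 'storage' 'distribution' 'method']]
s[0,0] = 'judgment'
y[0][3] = 'entry'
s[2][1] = 'storage'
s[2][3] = 'method'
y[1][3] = 'entry'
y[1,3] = 'entry'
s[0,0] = 'judgment'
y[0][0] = 'employer'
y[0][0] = 'employer'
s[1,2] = 'organization'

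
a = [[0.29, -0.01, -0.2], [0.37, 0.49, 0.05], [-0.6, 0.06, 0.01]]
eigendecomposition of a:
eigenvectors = [[0.34+0.00j, 0.05+0.25j, (0.05-0.25j)], [-0.24+0.00j, 0.92+0.00j, (0.92-0j)], [(0.91+0j), -0.00-0.30j, (-0+0.3j)]]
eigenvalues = [(-0.23+0j), (0.51+0.08j), (0.51-0.08j)]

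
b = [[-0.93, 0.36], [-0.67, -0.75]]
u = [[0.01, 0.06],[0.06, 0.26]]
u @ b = [[-0.05, -0.04], [-0.23, -0.17]]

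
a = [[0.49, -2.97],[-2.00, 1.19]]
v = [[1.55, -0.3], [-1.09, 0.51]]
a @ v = [[4.00, -1.66], [-4.4, 1.21]]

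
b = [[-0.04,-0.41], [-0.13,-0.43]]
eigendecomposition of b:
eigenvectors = [[0.97, 0.64], [-0.25, 0.77]]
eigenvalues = [0.07, -0.54]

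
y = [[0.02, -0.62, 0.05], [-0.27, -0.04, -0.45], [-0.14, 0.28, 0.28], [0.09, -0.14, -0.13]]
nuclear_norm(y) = 1.52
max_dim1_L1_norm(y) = 0.76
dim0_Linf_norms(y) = [0.27, 0.62, 0.45]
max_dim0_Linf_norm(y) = 0.62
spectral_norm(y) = 0.72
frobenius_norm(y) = 0.94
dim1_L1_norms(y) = [0.69, 0.76, 0.7, 0.36]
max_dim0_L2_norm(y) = 0.7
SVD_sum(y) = [[0.03,-0.53,-0.19],[0.01,-0.16,-0.06],[-0.02,0.34,0.12],[0.01,-0.17,-0.06]] + [[0.09, -0.07, 0.2], [-0.19, 0.14, -0.43], [0.04, -0.03, 0.10], [-0.01, 0.01, -0.03]] + [[-0.10,-0.02,0.04],[-0.09,-0.02,0.03],[-0.16,-0.03,0.06],[0.09,0.02,-0.03]]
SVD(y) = [[0.79,0.42,0.45],[0.24,-0.88,0.40],[-0.51,0.2,0.69],[0.25,-0.07,-0.4]] @ diag([0.719605429312571, 0.5513187836615193, 0.25202306419424003]) @ [[0.06, -0.94, -0.34], [0.39, -0.29, 0.88], [-0.92, -0.19, 0.34]]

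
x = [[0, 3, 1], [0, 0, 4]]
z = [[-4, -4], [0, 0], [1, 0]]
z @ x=[[0, -12, -20], [0, 0, 0], [0, 3, 1]]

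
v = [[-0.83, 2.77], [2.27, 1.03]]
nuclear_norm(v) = 5.37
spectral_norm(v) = 2.96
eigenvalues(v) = [-2.57, 2.77]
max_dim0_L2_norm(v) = 2.96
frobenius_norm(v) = 3.82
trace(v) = 0.20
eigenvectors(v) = [[-0.85, -0.61], [0.53, -0.79]]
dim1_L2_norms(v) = [2.89, 2.49]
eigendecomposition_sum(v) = [[-1.73, 1.33], [1.09, -0.84]] + [[0.90, 1.44], [1.18, 1.87]]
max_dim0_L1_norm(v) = 3.8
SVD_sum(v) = [[0.04, 2.76], [0.01, 1.06]] + [[-0.87, 0.01], [2.26, -0.03]]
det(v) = -7.14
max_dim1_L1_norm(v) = 3.6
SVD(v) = [[0.93, 0.36],[0.36, -0.93]] @ diag([2.955389287048231, 2.4168728063347795]) @ [[0.01, 1.0], [-1.0, 0.01]]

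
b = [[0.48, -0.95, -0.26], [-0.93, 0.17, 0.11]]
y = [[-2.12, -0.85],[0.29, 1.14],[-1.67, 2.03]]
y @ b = [[-0.23, 1.87, 0.46], [-0.92, -0.08, 0.05], [-2.69, 1.93, 0.66]]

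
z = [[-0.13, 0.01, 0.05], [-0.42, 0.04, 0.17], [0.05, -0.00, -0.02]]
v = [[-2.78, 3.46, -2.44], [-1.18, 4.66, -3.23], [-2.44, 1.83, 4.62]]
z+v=[[-2.91, 3.47, -2.39], [-1.60, 4.7, -3.06], [-2.39, 1.83, 4.6]]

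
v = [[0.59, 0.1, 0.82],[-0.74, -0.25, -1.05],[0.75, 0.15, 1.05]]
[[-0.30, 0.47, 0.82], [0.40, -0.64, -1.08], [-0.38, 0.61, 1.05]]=v @ [[-0.42, 0.39, 0.64], [-0.23, 0.30, 0.32], [-0.03, 0.26, 0.50]]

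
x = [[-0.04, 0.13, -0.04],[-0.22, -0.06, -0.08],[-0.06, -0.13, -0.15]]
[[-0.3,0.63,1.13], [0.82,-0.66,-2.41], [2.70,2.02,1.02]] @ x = [[-0.19, -0.22, -0.21],[0.26, 0.46, 0.38],[-0.61, 0.10, -0.42]]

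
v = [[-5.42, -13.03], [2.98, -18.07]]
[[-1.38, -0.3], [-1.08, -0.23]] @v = [[6.59, 23.4], [5.17, 18.23]]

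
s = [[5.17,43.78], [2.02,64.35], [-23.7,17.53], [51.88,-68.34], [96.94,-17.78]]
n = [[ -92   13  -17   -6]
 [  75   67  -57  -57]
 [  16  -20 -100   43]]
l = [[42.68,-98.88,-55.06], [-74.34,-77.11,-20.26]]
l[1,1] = -77.11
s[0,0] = 5.17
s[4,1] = -17.78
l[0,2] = -55.06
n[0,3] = -6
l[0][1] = -98.88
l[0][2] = -55.06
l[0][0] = 42.68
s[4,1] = -17.78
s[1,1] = 64.35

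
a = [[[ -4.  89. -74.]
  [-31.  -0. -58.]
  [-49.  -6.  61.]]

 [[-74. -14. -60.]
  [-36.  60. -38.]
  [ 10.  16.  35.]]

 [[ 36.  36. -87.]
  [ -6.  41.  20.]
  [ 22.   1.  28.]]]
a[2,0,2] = -87.0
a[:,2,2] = [61.0, 35.0, 28.0]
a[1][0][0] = -74.0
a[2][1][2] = 20.0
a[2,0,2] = -87.0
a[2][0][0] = 36.0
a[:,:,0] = [[-4.0, -31.0, -49.0], [-74.0, -36.0, 10.0], [36.0, -6.0, 22.0]]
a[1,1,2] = -38.0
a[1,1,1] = 60.0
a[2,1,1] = 41.0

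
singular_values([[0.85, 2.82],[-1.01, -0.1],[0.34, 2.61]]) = [3.95, 1.01]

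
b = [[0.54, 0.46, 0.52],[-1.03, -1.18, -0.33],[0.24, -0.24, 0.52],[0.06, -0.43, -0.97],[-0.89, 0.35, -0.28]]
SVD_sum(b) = [[0.57, 0.51, 0.43], [-0.98, -0.88, -0.75], [0.18, 0.16, 0.13], [-0.45, -0.4, -0.34], [-0.33, -0.3, -0.25]] + [[0.02, -0.03, 0.01],[0.17, -0.23, 0.05],[0.24, -0.33, 0.07],[0.13, -0.17, 0.04],[-0.49, 0.67, -0.14]] + [[-0.05,-0.02,0.08],[-0.21,-0.08,0.37],[-0.18,-0.07,0.32],[0.38,0.14,-0.67],[-0.07,-0.02,0.11]]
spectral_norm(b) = 1.97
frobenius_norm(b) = 2.42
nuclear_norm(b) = 3.95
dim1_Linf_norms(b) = [0.54, 1.18, 0.52, 0.97, 0.89]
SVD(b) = [[-0.44, 0.04, -0.1],  [0.77, 0.28, -0.44],  [-0.14, 0.41, -0.38],  [0.35, 0.21, 0.8],  [0.26, -0.84, -0.14]] @ diag([1.9670243885654335, 1.0069475331942033, 0.9801386229421284]) @ [[-0.65,-0.58,-0.49], [0.58,-0.8,0.17], [0.49,0.18,-0.85]]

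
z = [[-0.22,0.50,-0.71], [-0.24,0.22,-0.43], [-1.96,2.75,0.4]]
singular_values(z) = [3.44, 0.89, 0.12]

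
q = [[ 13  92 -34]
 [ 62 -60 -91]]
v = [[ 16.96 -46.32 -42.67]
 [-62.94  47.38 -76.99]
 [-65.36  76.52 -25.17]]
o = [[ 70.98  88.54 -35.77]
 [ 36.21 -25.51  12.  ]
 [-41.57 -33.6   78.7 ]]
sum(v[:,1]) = 77.58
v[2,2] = -25.17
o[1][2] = 12.0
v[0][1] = -46.32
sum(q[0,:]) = 71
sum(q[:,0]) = 75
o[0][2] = -35.77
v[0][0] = 16.96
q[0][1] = 92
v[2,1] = 76.52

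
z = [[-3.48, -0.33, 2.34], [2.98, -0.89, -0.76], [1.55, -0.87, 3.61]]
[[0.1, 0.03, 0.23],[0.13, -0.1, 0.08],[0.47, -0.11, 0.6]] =z@[[0.04, -0.02, 0.03], [-0.09, 0.05, -0.10], [0.09, -0.01, 0.13]]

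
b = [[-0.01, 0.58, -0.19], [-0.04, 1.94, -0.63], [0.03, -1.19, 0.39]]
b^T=[[-0.01, -0.04, 0.03], [0.58, 1.94, -1.19], [-0.19, -0.63, 0.39]]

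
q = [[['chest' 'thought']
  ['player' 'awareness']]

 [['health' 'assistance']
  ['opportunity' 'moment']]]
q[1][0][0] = 'health'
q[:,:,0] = [['chest', 'player'], ['health', 'opportunity']]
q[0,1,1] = 'awareness'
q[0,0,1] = 'thought'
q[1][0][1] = 'assistance'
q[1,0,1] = 'assistance'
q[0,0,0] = 'chest'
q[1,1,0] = 'opportunity'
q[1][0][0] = 'health'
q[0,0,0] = 'chest'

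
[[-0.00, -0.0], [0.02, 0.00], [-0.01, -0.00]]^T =[[-0.00, 0.02, -0.01], [-0.0, 0.00, -0.00]]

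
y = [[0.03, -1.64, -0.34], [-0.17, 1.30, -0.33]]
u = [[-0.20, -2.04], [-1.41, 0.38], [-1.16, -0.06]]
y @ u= [[2.7,  -0.66],[-1.42,  0.86]]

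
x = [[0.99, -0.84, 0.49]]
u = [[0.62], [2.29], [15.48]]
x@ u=[[6.28]]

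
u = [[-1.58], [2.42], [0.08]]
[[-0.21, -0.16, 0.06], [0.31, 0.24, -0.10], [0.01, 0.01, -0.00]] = u @ [[0.13, 0.1, -0.04]]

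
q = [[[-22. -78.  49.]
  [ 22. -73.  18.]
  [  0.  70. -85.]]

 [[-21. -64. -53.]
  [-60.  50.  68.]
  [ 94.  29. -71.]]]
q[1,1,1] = 50.0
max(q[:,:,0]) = 94.0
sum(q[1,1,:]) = 58.0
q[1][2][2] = -71.0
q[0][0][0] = -22.0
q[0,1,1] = -73.0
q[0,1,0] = 22.0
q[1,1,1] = 50.0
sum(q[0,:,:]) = -99.0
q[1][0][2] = -53.0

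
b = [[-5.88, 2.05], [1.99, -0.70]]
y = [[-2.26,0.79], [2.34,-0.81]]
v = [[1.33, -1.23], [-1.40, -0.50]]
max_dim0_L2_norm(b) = 6.21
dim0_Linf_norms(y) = [2.34, 0.81]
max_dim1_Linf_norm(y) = 2.34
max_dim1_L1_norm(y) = 3.15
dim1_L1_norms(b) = [7.93, 2.69]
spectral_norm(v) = 2.03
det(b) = 0.04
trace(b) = -6.58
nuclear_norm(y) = 3.45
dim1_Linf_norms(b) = [5.88, 1.99]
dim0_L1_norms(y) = [4.6, 1.6]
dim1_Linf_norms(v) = [1.33, 1.4]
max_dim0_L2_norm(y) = 3.25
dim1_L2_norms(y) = [2.39, 2.48]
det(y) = -0.02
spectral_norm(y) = 3.44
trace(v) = 0.83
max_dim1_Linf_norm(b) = 5.88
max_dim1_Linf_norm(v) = 1.4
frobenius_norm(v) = 2.34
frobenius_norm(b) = 6.57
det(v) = -2.39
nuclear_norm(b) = 6.58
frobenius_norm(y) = 3.44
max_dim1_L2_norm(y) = 2.48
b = v @ y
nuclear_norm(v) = 3.20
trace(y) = -3.07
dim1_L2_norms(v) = [1.81, 1.49]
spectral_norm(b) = 6.57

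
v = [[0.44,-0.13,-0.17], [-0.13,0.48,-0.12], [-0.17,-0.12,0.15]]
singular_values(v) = [0.59, 0.46, 0.01]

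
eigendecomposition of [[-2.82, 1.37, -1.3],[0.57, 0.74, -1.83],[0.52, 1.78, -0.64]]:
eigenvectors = [[(0.98+0j), -0.00-0.28j, (-0+0.28j)],  [-0.19+0.00j, -0.30-0.60j, -0.30+0.60j],  [(-0.08+0j), (-0.69+0j), -0.69-0.00j]]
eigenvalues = [(-2.98+0j), (0.13+1.78j), (0.13-1.78j)]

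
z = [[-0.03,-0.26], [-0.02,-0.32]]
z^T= [[-0.03, -0.02], [-0.26, -0.32]]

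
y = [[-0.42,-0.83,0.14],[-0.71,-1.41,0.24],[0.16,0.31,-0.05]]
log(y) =[[-6.76+4.48j, 4.06-0.49j, -1.33+1.36j], [4.03-1.52j, (-1.81+3.69j), -0.33-1.54j], [(1.77-4.96j), (-2.34+1.81j), -5.24-1.89j]]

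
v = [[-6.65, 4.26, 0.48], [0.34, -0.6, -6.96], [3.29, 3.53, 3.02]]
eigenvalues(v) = [(-7.85+0j), (1.81+5.37j), (1.81-5.37j)]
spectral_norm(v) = 8.24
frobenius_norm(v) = 12.00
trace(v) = -4.23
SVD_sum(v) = [[-2.77, 3.12, 4.03], [2.54, -2.86, -3.70], [-1.16, 1.3, 1.69]] + [[-4.18, 0.52, -3.27], [-3.09, 0.39, -2.42], [3.2, -0.40, 2.51]] + [[0.3,0.62,-0.28], [0.89,1.88,-0.84], [1.25,2.63,-1.17]]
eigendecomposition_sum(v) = [[-6.65+0.00j, (2.87+0j), (2.13+0j)], [(1.71-0j), -0.74-0.00j, (-0.55-0j)], [1.46-0.00j, (-0.63-0j), -0.47-0.00j]] + [[(-0+0.46j), (0.7+0.86j), (-0.82+1.09j)],[-0.68+0.88j, (0.07+2.68j), (-3.21+0.87j)],[0.92+0.24j, (2.08-0.94j), 1.74+2.22j]] + [[-0.00-0.46j, (0.7-0.86j), (-0.82-1.09j)], [-0.68-0.88j, 0.07-2.68j, -3.21-0.87j], [0.92-0.24j, 2.08+0.94j, 1.74-2.22j]]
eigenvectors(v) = [[(0.95+0j),(-0.24+0.18j),(-0.24-0.18j)], [-0.24+0.00j,(-0.73+0j),(-0.73-0j)], [(-0.21+0j),(0.24+0.57j),0.24-0.57j]]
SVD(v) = [[0.70, 0.68, 0.19], [-0.65, 0.51, 0.57], [0.29, -0.52, 0.80]] @ diag([8.236246048189916, 7.7908366277706005, 3.9230365373093448]) @ [[-0.48, 0.54, 0.70], [-0.78, 0.10, -0.61], [0.40, 0.84, -0.37]]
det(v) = -251.73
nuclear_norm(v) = 19.95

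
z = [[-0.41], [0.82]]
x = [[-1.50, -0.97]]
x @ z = [[-0.18]]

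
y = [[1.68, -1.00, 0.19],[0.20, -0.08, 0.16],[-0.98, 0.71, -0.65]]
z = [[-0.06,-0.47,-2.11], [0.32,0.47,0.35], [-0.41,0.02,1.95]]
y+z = [[1.62, -1.47, -1.92], [0.52, 0.39, 0.51], [-1.39, 0.73, 1.3]]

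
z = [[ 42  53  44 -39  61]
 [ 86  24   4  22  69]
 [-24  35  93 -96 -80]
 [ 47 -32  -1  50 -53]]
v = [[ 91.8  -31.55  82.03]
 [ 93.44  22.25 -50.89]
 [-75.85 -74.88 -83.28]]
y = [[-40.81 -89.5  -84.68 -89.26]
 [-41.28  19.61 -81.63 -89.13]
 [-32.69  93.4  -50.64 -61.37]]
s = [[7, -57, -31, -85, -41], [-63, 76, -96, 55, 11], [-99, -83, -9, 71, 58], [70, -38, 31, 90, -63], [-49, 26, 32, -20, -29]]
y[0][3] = -89.26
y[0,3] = -89.26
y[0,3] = -89.26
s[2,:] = [-99, -83, -9, 71, 58]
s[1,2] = -96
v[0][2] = 82.03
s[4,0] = -49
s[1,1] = 76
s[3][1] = -38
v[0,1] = -31.55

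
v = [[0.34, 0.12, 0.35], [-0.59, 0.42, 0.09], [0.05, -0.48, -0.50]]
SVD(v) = [[0.13, -0.71, 0.69], [0.69, 0.57, 0.45], [-0.71, 0.42, 0.57]] @ diag([0.8902809598438768, 0.6894923556468221, 0.0003225586177445341]) @ [[-0.45,0.73,0.52],[-0.8,-0.07,-0.59],[-0.39,-0.68,0.62]]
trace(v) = 0.26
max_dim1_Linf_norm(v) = 0.59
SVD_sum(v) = [[-0.05,0.08,0.06], [-0.28,0.45,0.32], [0.28,-0.46,-0.33]] + [[0.39, 0.04, 0.29], [-0.31, -0.03, -0.23], [-0.23, -0.02, -0.17]] + [[-0.00,-0.0,0.00], [-0.00,-0.00,0.0], [-0.0,-0.00,0.0]]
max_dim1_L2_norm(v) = 0.73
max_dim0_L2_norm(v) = 0.68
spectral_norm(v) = 0.89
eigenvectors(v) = [[0.22,-0.39,-0.38], [-0.88,-0.68,-0.44], [0.42,0.62,0.81]]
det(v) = 0.00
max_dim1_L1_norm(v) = 1.1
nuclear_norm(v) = 1.58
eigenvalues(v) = [0.53, -0.0, -0.27]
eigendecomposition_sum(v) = [[0.19, -0.06, 0.06],[-0.76, 0.22, -0.24],[0.36, -0.11, 0.11]] + [[-0.00, -0.0, -0.0], [-0.0, -0.00, -0.0], [0.0, 0.00, 0.00]] + [[0.15,0.18,0.29], [0.17,0.20,0.33], [-0.32,-0.38,-0.62]]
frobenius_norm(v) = 1.13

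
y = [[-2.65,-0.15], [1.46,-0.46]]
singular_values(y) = [3.03, 0.48]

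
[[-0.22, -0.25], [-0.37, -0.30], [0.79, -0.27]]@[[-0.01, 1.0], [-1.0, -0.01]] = [[0.25,-0.22],[0.30,-0.37],[0.26,0.79]]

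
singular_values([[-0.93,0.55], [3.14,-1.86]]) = [3.81, 0.0]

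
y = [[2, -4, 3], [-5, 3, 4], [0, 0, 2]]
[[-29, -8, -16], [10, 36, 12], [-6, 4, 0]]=y @ [[-2, -5, 0], [4, 1, 4], [-3, 2, 0]]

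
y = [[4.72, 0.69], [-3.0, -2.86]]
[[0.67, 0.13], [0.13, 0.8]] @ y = [[2.77, 0.09], [-1.79, -2.20]]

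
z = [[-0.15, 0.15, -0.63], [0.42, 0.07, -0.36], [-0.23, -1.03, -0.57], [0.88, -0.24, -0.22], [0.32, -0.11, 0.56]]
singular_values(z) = [1.28, 1.06, 0.85]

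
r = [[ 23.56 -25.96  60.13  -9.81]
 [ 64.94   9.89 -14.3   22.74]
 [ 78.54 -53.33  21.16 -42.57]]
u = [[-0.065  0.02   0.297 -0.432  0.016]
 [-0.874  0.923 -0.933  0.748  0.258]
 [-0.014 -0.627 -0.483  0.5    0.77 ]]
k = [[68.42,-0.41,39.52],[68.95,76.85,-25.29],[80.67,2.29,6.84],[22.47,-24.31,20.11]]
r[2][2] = 21.16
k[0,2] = 39.52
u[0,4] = 0.016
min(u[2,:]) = -0.627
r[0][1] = -25.96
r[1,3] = 22.74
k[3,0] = 22.47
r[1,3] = 22.74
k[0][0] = 68.42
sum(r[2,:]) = 3.8000000000000043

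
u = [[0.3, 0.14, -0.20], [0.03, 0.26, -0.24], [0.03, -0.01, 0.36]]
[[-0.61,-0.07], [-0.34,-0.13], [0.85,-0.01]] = u@ [[-0.89, -0.01], [1.08, -0.52], [2.46, -0.03]]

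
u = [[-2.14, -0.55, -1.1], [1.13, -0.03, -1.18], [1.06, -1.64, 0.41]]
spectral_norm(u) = 2.74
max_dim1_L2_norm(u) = 2.47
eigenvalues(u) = [(-1.68+1.26j), (-1.68-1.26j), (1.61+0j)]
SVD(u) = [[-0.83, -0.54, -0.15],[0.27, -0.15, -0.95],[0.49, -0.83, 0.27]] @ diag([2.7401050471495885, 1.7182492299945236, 1.5109744915810386]) @ [[0.95, -0.13, 0.29], [0.05, 0.97, 0.25], [-0.31, -0.22, 0.92]]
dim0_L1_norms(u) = [4.33, 2.22, 2.69]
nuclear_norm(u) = 5.97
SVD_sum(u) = [[-2.16, 0.29, -0.67], [0.69, -0.09, 0.21], [1.26, -0.17, 0.39]] + [[-0.05, -0.89, -0.23],[-0.01, -0.26, -0.07],[-0.07, -1.38, -0.36]] + [[0.07, 0.05, -0.20], [0.45, 0.32, -1.33], [-0.13, -0.09, 0.38]]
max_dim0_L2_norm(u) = 2.64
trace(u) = -1.76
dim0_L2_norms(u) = [2.64, 1.73, 1.66]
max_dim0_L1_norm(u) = 4.33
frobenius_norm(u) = 3.57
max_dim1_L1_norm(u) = 3.79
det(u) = 7.11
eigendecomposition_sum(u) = [[(-1.07+0.32j), -0.35-0.63j, (-0.48-0.47j)], [0.56+0.73j, (-0.38+0.45j), -0.22+0.50j], [0.54+0.73j, -0.38+0.44j, -0.23+0.49j]] + [[(-1.07-0.32j),(-0.35+0.63j),-0.48+0.47j], [(0.56-0.73j),(-0.38-0.45j),-0.22-0.50j], [0.54-0.73j,-0.38-0.44j,-0.23-0.49j]] + [[-0j, (0.15-0j), (-0.15-0j)],[(0.01-0j), 0.73-0.00j, (-0.73-0j)],[-0.02+0.00j, (-0.87+0j), 0.87+0.00j]]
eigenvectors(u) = [[0.65+0.00j, 0.65-0.00j, -0.13+0.00j], [(-0.19-0.5j), (-0.19+0.5j), -0.64+0.00j], [-0.18-0.50j, (-0.18+0.5j), 0.76+0.00j]]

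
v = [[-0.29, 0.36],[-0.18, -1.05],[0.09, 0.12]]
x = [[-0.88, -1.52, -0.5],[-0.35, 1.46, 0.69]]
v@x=[[0.13,0.97,0.39], [0.53,-1.26,-0.63], [-0.12,0.04,0.04]]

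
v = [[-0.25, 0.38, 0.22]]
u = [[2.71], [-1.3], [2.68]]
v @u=[[-0.58]]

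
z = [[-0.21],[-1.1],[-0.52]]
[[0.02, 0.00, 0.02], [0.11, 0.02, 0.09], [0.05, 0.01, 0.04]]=z @ [[-0.10, -0.02, -0.08]]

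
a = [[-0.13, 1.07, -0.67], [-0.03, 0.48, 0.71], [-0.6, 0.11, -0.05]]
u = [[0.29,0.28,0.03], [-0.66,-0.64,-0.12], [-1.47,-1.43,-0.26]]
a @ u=[[0.24,0.24,0.04], [-1.37,-1.33,-0.24], [-0.17,-0.17,-0.02]]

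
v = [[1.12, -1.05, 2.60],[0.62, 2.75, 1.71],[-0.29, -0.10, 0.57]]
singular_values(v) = [3.54, 2.77, 0.49]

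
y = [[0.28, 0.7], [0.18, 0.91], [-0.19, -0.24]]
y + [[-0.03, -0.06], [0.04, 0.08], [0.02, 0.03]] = [[0.25, 0.64], [0.22, 0.99], [-0.17, -0.21]]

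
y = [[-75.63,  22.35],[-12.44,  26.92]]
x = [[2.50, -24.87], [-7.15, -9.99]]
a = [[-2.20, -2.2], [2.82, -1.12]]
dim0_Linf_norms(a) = [2.82, 2.2]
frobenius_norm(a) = 4.35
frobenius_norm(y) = 84.25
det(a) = 8.67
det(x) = -202.80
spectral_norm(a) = 3.63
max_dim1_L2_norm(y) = 78.86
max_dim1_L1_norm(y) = 97.98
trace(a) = -3.32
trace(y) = -48.71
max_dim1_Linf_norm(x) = 24.87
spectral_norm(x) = 26.80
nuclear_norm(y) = 103.03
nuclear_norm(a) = 6.02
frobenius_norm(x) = 27.85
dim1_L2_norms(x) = [25.0, 12.29]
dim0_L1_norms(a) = [5.02, 3.32]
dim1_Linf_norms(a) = [2.2, 2.82]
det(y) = -1757.93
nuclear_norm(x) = 34.37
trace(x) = -7.49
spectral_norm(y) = 81.44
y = x @ a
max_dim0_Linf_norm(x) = 24.87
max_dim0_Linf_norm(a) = 2.82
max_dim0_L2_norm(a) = 3.58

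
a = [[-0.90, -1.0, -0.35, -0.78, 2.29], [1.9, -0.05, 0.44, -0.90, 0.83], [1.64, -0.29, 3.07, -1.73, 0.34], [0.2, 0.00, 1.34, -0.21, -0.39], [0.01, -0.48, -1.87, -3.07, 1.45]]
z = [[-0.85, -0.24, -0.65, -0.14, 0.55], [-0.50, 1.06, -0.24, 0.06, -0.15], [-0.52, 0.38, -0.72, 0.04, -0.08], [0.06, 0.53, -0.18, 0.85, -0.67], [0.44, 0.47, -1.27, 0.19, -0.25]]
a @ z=[[2.41, -0.31, -1.69, -0.18, -0.37], [-1.51, -0.43, -2.43, -0.86, 1.41], [-2.80, -0.29, -3.33, -1.53, 1.77], [-1.05, 0.17, -0.56, -0.23, 0.24], [1.66, -2.17, 0.17, -2.44, 1.92]]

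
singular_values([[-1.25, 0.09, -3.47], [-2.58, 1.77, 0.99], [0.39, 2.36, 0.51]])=[3.81, 3.49, 1.92]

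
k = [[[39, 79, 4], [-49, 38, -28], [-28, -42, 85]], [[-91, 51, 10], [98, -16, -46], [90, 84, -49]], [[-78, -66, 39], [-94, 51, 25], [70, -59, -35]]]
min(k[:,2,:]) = -59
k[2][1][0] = -94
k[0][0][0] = 39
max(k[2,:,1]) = 51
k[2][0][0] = -78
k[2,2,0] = 70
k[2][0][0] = -78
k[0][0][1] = 79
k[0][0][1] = 79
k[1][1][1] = -16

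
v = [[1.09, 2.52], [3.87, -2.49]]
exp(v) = [[13.6, 6.35], [9.76, 4.58]]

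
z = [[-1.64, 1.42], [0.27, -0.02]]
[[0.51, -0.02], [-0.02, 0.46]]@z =[[-0.84, 0.72], [0.16, -0.04]]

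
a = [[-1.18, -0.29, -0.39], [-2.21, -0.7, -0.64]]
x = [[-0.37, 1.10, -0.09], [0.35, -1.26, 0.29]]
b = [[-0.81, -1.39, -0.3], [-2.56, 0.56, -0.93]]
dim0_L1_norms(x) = [0.72, 2.36, 0.38]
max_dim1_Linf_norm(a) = 2.21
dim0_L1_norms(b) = [3.37, 1.95, 1.23]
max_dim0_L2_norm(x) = 1.67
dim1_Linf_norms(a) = [1.18, 2.21]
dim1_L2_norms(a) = [1.28, 2.4]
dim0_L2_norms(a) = [2.51, 0.76, 0.75]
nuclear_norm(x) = 1.90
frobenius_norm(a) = 2.72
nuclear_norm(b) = 4.35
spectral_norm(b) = 2.86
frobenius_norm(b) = 3.23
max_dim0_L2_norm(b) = 2.69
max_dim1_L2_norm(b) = 2.78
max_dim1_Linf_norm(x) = 1.26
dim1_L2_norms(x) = [1.16, 1.34]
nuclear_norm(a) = 2.81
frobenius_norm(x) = 1.77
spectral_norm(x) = 1.77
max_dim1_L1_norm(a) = 3.55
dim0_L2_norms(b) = [2.69, 1.5, 0.98]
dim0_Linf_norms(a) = [2.21, 0.7, 0.64]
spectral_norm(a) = 2.72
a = b + x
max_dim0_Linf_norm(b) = 2.56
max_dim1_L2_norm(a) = 2.4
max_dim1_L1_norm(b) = 4.05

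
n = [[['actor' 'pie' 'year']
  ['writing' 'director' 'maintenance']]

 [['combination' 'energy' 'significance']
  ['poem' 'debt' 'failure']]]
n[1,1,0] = 'poem'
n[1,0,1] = 'energy'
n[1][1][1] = 'debt'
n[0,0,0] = 'actor'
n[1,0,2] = 'significance'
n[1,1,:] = ['poem', 'debt', 'failure']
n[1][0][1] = 'energy'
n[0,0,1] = 'pie'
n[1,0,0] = 'combination'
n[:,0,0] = ['actor', 'combination']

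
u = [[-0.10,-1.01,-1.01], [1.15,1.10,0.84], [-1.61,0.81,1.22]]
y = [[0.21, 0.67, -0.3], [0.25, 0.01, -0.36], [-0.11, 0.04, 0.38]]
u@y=[[-0.16, -0.12, 0.01], [0.42, 0.82, -0.42], [-0.27, -1.02, 0.66]]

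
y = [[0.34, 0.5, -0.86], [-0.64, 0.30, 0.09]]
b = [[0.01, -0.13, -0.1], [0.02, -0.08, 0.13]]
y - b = [[0.33, 0.63, -0.76], [-0.66, 0.38, -0.04]]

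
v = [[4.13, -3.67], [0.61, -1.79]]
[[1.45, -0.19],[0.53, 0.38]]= v @ [[0.13, -0.34],[-0.25, -0.33]]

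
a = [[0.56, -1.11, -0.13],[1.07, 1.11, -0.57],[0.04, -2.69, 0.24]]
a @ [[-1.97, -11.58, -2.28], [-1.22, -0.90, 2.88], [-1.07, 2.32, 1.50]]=[[0.39, -5.79, -4.67],[-2.85, -14.71, -0.10],[2.95, 2.51, -7.48]]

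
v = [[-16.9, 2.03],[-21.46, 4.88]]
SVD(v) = [[-0.61, -0.79], [-0.79, 0.61]] @ diag([27.78697990435751, 1.4002313361841277]) @ [[0.98, -0.18], [0.18, 0.98]]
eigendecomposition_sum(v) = [[-16.56, 1.72], [-18.17, 1.89]] + [[-0.34, 0.31], [-3.29, 2.99]]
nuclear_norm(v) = 29.19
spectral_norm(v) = 27.79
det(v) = -38.91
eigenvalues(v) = [-14.67, 2.65]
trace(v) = -12.02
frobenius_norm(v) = 27.82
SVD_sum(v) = [[-16.7, 3.12], [-21.62, 4.04]] + [[-0.2, -1.09], [0.16, 0.84]]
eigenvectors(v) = [[-0.67, -0.10], [-0.74, -0.99]]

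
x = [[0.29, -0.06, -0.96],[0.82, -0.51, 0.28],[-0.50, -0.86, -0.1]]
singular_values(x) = [1.01, 1.0, 1.0]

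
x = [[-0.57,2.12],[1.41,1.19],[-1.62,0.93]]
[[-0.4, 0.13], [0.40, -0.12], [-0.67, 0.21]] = x@[[0.36, -0.11], [-0.09, 0.03]]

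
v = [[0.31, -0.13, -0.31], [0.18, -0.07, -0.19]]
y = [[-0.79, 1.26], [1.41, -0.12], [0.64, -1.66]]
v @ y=[[-0.63, 0.92], [-0.36, 0.55]]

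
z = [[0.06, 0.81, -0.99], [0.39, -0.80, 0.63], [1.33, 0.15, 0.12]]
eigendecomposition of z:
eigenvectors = [[-0.11+0.51j, -0.11-0.51j, 0.34+0.00j],[(0.37-0.15j), 0.37+0.15j, (-0.83+0j)],[(0.75+0j), (0.75-0j), (-0.44+0j)]]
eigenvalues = [0.88j, -0.88j, (-0.62+0j)]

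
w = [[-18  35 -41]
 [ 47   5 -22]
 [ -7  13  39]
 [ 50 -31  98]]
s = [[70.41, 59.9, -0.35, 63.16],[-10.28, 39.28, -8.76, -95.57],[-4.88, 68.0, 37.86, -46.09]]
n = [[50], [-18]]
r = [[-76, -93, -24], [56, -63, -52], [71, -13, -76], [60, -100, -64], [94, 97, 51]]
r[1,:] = [56, -63, -52]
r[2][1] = -13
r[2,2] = -76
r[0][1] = -93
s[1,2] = -8.76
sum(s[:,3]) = -78.5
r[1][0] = 56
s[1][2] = -8.76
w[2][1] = 13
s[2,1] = 68.0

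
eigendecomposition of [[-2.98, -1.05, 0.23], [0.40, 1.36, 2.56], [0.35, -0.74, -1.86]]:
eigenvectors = [[-0.97, -0.33, 0.36], [-0.05, 0.85, -0.80], [0.24, -0.40, 0.48]]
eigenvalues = [-3.09, -0.01, -0.38]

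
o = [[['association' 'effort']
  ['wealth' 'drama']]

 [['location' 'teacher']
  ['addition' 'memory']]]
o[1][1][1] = 'memory'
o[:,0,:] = [['association', 'effort'], ['location', 'teacher']]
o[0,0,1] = 'effort'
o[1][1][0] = 'addition'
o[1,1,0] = 'addition'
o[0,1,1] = 'drama'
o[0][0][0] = 'association'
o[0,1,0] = 'wealth'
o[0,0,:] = ['association', 'effort']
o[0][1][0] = 'wealth'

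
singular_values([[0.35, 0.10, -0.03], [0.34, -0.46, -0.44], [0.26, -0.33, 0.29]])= [0.76, 0.47, 0.33]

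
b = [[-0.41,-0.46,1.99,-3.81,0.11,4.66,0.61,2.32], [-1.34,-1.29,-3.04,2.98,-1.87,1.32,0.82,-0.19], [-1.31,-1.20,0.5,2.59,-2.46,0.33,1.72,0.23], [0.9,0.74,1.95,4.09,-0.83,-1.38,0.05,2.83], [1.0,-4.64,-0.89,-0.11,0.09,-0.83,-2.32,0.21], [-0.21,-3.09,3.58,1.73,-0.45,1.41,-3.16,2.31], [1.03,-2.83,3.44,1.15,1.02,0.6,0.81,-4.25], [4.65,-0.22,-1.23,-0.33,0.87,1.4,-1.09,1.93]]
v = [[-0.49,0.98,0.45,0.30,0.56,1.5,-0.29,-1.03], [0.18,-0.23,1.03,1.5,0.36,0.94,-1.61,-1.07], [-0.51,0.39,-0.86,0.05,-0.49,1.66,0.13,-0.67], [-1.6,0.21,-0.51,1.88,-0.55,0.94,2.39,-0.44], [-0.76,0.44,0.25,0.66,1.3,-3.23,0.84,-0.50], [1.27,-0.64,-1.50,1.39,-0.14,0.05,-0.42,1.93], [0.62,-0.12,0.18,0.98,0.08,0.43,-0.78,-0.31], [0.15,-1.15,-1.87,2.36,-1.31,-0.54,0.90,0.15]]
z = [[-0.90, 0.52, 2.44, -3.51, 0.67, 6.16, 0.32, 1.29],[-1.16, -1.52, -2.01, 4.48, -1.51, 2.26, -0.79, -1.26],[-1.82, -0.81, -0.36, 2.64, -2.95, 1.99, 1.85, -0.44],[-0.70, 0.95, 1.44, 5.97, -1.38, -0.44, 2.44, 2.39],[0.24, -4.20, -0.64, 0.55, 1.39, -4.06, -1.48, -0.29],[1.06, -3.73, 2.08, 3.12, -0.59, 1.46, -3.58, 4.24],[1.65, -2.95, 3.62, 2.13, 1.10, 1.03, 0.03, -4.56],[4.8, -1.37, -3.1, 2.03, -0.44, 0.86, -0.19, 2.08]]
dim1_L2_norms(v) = [2.28, 2.85, 2.15, 3.67, 3.79, 3.18, 1.51, 3.64]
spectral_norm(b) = 8.26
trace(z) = 8.15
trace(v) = 1.02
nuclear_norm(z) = 49.11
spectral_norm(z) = 10.76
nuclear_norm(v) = 19.19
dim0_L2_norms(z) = [5.74, 6.8, 6.3, 9.68, 4.13, 8.22, 5.01, 7.23]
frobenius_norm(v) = 8.45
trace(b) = 7.13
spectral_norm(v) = 4.83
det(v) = 1.86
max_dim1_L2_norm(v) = 3.79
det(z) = 505155.84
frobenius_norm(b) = 16.47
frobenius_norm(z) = 19.36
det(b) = 73976.74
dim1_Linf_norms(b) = [4.66, 3.04, 2.59, 4.09, 4.64, 3.58, 4.25, 4.65]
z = v + b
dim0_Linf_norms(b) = [4.65, 4.64, 3.58, 4.09, 2.46, 4.66, 3.16, 4.25]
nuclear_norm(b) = 41.59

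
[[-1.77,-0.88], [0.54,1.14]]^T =[[-1.77, 0.54],[-0.88, 1.14]]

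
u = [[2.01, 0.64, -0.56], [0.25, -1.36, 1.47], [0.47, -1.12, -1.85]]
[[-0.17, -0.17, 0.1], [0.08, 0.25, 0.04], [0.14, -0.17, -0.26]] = u@[[-0.06, -0.03, 0.05], [-0.1, -0.06, 0.09], [-0.03, 0.12, 0.10]]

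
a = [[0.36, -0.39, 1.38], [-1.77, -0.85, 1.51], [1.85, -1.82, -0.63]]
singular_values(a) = [3.07, 2.22, 1.05]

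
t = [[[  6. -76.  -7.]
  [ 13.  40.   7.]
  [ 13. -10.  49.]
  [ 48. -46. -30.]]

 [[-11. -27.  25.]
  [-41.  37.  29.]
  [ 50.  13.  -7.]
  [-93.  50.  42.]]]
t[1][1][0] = -41.0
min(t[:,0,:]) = -76.0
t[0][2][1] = -10.0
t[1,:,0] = [-11.0, -41.0, 50.0, -93.0]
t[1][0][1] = -27.0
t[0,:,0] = [6.0, 13.0, 13.0, 48.0]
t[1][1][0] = -41.0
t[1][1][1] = 37.0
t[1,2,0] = 50.0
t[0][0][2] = -7.0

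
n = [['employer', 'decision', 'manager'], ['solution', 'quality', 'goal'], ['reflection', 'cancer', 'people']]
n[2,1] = 'cancer'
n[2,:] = ['reflection', 'cancer', 'people']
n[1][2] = 'goal'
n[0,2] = 'manager'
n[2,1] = 'cancer'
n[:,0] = ['employer', 'solution', 'reflection']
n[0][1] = 'decision'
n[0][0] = 'employer'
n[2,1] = 'cancer'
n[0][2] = 'manager'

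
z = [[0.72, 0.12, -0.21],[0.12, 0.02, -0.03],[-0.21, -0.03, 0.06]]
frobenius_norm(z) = 0.80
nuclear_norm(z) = 0.81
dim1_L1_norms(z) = [1.05, 0.17, 0.3]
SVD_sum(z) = [[0.72, 0.12, -0.21], [0.12, 0.02, -0.03], [-0.21, -0.03, 0.06]] + [[-0.0, 0.0, -0.00], [0.0, -0.00, 0.00], [-0.0, 0.00, -0.0]] + [[0.0,0.0,0.0],[0.00,0.00,0.00],[0.00,0.0,0.0]]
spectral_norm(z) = 0.80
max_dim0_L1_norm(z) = 1.05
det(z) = -0.00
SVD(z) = [[-0.95,  0.31,  0.07],[-0.16,  -0.64,  0.75],[0.28,  0.71,  0.65]] @ diag([0.8007212500815081, 0.005115599649870735, 0.004394349568362476]) @ [[-0.95, -0.16, 0.28], [-0.31, 0.64, -0.71], [0.07, 0.75, 0.65]]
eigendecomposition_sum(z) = [[0.72,0.12,-0.21], [0.12,0.02,-0.03], [-0.21,-0.03,0.06]] + [[-0.00, 0.0, -0.0],[0.0, -0.0, 0.0],[-0.00, 0.0, -0.00]] + [[0.00, 0.00, 0.00], [0.00, 0.0, 0.00], [0.00, 0.00, 0.00]]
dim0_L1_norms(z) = [1.05, 0.17, 0.3]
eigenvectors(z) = [[-0.95, -0.31, 0.07], [-0.16, 0.64, 0.75], [0.28, -0.71, 0.65]]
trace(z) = 0.80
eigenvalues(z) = [0.8, -0.01, 0.0]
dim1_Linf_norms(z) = [0.72, 0.12, 0.21]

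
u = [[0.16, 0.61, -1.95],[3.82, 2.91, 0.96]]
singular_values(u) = [4.9, 2.05]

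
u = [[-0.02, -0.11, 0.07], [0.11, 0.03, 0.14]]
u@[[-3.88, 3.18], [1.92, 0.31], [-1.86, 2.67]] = [[-0.26, 0.09], [-0.63, 0.73]]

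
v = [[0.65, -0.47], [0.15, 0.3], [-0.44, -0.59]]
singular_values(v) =[0.81, 0.8]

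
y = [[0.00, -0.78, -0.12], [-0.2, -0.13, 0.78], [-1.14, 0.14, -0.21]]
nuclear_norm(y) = 2.77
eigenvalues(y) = [(0.93+0j), (-0.63+0.63j), (-0.63-0.63j)]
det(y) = 0.75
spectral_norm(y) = 1.17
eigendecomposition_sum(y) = [[0.36+0.00j, -0.30+0.00j, (-0.24+0j)], [-0.36+0.00j, (0.3+0j), 0.24+0.00j], [-0.40+0.00j, 0.33+0.00j, 0.27+0.00j]] + [[(-0.18+0.21j), -0.24-0.04j, 0.06+0.22j], [0.08+0.33j, (-0.22+0.21j), 0.27+0.10j], [-0.37-0.09j, (-0.1-0.32j), -0.24+0.21j]] + [[(-0.18-0.21j), -0.24+0.04j, (0.06-0.22j)], [(0.08-0.33j), -0.22-0.21j, (0.27-0.1j)], [-0.37+0.09j, (-0.1+0.32j), -0.24-0.21j]]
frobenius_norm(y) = 1.63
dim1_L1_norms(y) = [0.9, 1.11, 1.49]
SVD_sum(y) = [[0.13,-0.02,0.02], [-0.07,0.01,-0.01], [-1.13,0.21,-0.14]] + [[-0.04, -0.08, 0.18],  [-0.15, -0.31, 0.71],  [0.01, 0.01, -0.03]] + [[-0.09, -0.68, -0.32], [0.02, 0.17, 0.08], [-0.01, -0.09, -0.04]]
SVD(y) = [[-0.11, -0.24, 0.96], [0.06, -0.97, -0.24], [0.99, 0.03, 0.12]] @ diag([1.1728348761129812, 0.8158600599761799, 0.7811726543528718]) @ [[-0.97, 0.18, -0.12], [0.19, 0.39, -0.90], [-0.12, -0.9, -0.42]]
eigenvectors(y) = [[-0.55+0.00j,(-0.21+0.43j),(-0.21-0.43j)], [(0.56+0j),0.28+0.52j,(0.28-0.52j)], [0.62+0.00j,(-0.65+0j),-0.65-0.00j]]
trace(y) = -0.34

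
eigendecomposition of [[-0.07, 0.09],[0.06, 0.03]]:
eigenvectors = [[-0.92, -0.54], [0.40, -0.84]]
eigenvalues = [-0.11, 0.07]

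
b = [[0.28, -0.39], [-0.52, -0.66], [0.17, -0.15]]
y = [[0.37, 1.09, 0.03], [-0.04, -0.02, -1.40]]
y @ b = [[-0.46, -0.87], [-0.24, 0.24]]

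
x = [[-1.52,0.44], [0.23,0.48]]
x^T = [[-1.52, 0.23], [0.44, 0.48]]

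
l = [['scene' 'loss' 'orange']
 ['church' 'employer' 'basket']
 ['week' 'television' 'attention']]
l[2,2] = 'attention'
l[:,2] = ['orange', 'basket', 'attention']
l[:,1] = ['loss', 'employer', 'television']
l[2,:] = ['week', 'television', 'attention']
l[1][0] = 'church'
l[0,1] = 'loss'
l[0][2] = 'orange'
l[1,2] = 'basket'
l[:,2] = ['orange', 'basket', 'attention']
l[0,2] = 'orange'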